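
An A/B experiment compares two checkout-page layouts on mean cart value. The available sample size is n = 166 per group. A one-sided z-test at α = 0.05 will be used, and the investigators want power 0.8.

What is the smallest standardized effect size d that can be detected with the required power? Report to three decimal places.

Need Φ(δ − 1.645) = 0.8, so δ = 1.645 + 0.842 = 2.486.
δ = d·√(n/2) ⇒ d = δ/√(n/2) = 2.486/√(166/2) = 0.2729.

d ≈ 0.273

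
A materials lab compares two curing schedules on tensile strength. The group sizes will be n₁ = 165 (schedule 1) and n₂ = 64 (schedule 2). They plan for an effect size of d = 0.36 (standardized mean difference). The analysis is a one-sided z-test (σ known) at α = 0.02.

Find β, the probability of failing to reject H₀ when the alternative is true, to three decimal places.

β ≈ 0.348

Noncentrality parameter: δ = d / √(1/n₁ + 1/n₂) = 0.36 / √(1/165 + 1/64) = 2.4447
One-sided α = 0.02 → critical value z_{0.02} = 2.054.
Power = P(Z > 2.054 − δ) = Φ(0.391) = 0.6521.
Type II error: β = 1 − power = 1 − 0.6521 = 0.3479.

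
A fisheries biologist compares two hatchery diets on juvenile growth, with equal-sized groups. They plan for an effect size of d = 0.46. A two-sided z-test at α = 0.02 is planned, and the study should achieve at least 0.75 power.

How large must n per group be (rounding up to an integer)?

For power 0.75 need Φ(δ − z_{0.01}) = 0.75, so δ = z_{0.01} + z_{0.25} = 2.326 + 0.674 = 3.001.
(The Φ(−δ − z_{α/2}) term is vanishingly small for δ > 0 and is dropped in the standard sample-size formula.)
δ = d·√(n/2) ⇒ n = 2(δ/d)² = 2 × (3.001 / 0.46)² = 85.11.
Round up to the next whole unit.

n = 86 per group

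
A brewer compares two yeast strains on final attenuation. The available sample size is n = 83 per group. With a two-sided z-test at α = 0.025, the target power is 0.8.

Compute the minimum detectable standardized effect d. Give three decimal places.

Required noncentrality: δ = z_{0.0125} + z_{0.20} = 2.241 + 0.842 = 3.083.
(Lower-tail contribution to power is negligible for δ > 0.)
δ = d·√(n/2) ⇒ d = δ/√(n/2) = 3.083/√(83/2) = 0.4786.

d ≈ 0.479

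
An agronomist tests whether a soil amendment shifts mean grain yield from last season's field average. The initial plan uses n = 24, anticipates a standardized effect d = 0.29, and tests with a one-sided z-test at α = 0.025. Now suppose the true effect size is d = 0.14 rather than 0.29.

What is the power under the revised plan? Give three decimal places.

Power ≈ 0.101

With d = 0.14: δ = d·√n = 0.14 × √24 = 0.6859. Critical value z_{0.025} = 1.960.
Revised power = P(Z > 1.960 − δ) = Φ(-1.274) = 0.1013.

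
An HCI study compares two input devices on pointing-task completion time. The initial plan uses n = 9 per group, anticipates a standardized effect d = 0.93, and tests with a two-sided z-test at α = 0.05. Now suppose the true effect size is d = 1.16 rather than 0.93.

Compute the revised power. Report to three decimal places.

Power ≈ 0.692

With d = 1.16: δ = d·√(n/2) = 1.16 × √(9/2) = 2.4607. Critical value z_{0.025} = 1.960.
Revised power = Φ(δ − 1.960) + Φ(−δ − 1.960) = Φ(0.501) + Φ(-4.421) = 0.6917 + 0.0000 = 0.6917.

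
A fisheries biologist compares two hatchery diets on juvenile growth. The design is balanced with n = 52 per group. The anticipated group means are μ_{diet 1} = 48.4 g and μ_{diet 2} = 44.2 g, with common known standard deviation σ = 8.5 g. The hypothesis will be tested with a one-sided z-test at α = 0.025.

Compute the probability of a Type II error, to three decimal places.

β ≈ 0.288

Standardized effect: d = |μ_{diet 1} − μ_{diet 2}| / σ = |48.4 − 44.2| / 8.5 = 0.4941
Noncentrality parameter: δ = d·√(n/2) = 0.4941 × √(52/2) = 2.5195
One-sided α = 0.025 → critical value z_{0.025} = 1.960.
Power = Φ(δ − 1.960) = Φ(0.560) = 0.7121.
Type II error: β = 1 − power = 1 − 0.7121 = 0.2879.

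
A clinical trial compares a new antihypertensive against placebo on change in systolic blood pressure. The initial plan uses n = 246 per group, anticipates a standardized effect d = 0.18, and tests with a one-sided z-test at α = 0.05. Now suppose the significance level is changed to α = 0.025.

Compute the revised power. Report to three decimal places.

Power ≈ 0.514

δ = d·√(n/2) = 0.18 × √(246/2) = 1.9963 (unchanged). New critical value: z_{0.025} = 1.960.
Revised power = Φ(δ − 1.960) = Φ(0.036) = 0.5145.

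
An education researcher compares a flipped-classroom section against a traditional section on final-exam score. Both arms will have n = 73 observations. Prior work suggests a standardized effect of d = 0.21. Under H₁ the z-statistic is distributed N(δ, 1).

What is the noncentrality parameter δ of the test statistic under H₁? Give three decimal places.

The noncentrality parameter scales effect size by the design's sample-size factor: δ = d·√(n/2) = 0.21 × √(73/2) = 1.2687

δ ≈ 1.269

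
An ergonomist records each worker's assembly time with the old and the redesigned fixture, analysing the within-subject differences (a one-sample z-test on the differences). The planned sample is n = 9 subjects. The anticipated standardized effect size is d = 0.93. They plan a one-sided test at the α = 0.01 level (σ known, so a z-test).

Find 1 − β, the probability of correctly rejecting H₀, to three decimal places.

Power ≈ 0.679

Noncentrality parameter: δ = d·√n = 0.93 × √9 = 2.7900
One-sided α = 0.01 → critical value z_{0.01} = 2.326.
Power = P(Z > 2.326 − δ) = Φ(0.464) = 0.6786.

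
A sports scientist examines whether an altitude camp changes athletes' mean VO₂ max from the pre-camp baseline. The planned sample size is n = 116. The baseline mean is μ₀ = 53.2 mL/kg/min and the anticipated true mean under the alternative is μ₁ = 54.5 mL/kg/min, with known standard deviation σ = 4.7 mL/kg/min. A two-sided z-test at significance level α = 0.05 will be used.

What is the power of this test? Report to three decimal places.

Standardized effect: d = |μ₁ − μ₀| / σ = |54.5 − 53.2| / 4.7 = 0.2766
Noncentrality parameter: δ = d·√n = 0.2766 × √116 = 2.9790
Two-sided α = 0.05 → critical value z_{0.025} = 1.960.
Power = Φ(δ − 1.960) + Φ(−δ − 1.960) = Φ(1.019) + Φ(-4.939) = 0.8459 + 0.0000 = 0.8459.

Power ≈ 0.846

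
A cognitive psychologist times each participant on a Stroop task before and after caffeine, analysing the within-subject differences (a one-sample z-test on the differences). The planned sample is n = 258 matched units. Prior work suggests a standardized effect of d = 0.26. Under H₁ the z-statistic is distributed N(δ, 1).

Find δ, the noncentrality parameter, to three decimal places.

δ = d·√n = 0.26 × √258 = 4.1762

δ ≈ 4.176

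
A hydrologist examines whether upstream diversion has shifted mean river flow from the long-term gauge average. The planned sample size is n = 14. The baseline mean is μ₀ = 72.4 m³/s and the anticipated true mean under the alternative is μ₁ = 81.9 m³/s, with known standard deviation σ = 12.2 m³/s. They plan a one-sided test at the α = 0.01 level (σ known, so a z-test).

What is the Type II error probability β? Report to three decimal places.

Standardized effect: d = |μ₁ − μ₀| / σ = |81.9 − 72.4| / 12.2 = 0.7787
Noncentrality parameter: δ = d·√n = 0.7787 × √14 = 2.9136
Critical value for a one-sided test at α = 0.01: z_α = 2.326.
Power = Φ(δ − 2.326) = Φ(0.587) = 0.7215.
Type II error: β = 1 − power = 1 − 0.7215 = 0.2785.

β ≈ 0.279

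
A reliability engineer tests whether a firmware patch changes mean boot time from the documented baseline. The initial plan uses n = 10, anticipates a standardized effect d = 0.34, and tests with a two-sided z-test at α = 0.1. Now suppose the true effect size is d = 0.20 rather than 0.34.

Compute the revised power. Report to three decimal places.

Power ≈ 0.167

With d = 0.20: δ = d·√n = 0.20 × √10 = 0.6325. Critical value z_{0.05} = 1.645.
Revised power = Φ(δ − 1.645) + Φ(−δ − 1.645) = Φ(-1.012) + Φ(-2.277) = 0.1557 + 0.0114 = 0.1671.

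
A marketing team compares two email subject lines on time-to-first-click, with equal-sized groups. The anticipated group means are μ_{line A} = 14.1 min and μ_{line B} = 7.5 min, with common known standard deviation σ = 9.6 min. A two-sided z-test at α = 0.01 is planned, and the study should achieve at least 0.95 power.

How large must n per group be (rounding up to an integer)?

Standardized effect: d = |μ_{line A} − μ_{line B}| / σ = |14.1 − 7.5| / 9.6 = 0.6875
For power 0.95 need Φ(δ − z_{0.005}) = 0.95, so δ = z_{0.005} + z_{0.05} = 2.576 + 1.645 = 4.221.
(For δ > 0 the lower-tail rejection region contributes negligibly to power, so the one-term inversion is standard.)
δ = d·√(n/2) ⇒ n = 2(δ/d)² = 2 × (4.221 / 0.6875)² = 75.38.
Round up to the next whole unit.

n = 76 per group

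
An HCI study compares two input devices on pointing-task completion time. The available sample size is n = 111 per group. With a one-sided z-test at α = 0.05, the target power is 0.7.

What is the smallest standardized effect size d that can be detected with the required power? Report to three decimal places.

d ≈ 0.291

Required noncentrality: δ = z_{0.05} + z_{0.30} = 1.645 + 0.524 = 2.169.
δ = d·√(n/2) ⇒ d = δ/√(n/2) = 2.169/√(111/2) = 0.2912.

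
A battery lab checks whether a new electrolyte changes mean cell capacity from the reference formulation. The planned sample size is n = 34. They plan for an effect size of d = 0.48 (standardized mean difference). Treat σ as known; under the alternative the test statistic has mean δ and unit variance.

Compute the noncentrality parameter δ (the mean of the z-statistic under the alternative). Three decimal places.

The noncentrality parameter scales effect size by the design's sample-size factor: δ = d·√n = 0.48 × √34 = 2.7989

δ ≈ 2.799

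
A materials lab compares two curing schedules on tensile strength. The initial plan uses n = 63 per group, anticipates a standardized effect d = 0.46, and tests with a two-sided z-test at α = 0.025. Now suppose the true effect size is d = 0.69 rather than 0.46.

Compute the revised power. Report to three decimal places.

With d = 0.69: δ = d·√(n/2) = 0.69 × √(63/2) = 3.8726. Critical value z_{0.0125} = 2.241.
Revised power = Φ(δ − 2.241) + Φ(−δ − 2.241) = Φ(1.631) + Φ(-6.114) = 0.9486 + 0.0000 = 0.9486.

Power ≈ 0.949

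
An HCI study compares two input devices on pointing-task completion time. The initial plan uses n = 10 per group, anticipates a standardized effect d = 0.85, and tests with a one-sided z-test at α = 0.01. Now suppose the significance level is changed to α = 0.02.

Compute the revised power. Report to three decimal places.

δ = d·√(n/2) = 0.85 × √(10/2) = 1.9007 (unchanged). New critical value: z_{0.02} = 2.054.
Revised power = P(Z > 2.054 − δ) = Φ(-0.153) = 0.4392.

Power ≈ 0.439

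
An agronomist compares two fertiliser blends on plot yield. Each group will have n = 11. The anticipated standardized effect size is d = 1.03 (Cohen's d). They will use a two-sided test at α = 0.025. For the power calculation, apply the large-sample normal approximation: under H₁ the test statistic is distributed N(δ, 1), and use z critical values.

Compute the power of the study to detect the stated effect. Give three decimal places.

Power ≈ 0.569

Noncentrality parameter: δ = d·√(n/2) = 1.03 × √(11/2) = 2.4156
Critical value for a two-sided test at α = 0.025: z_{α/2} = 2.241.
Power = Φ(δ − 2.241) + Φ(−δ − 2.241) = Φ(0.174) + Φ(-4.657) = 0.5691 + 0.0000 = 0.5691.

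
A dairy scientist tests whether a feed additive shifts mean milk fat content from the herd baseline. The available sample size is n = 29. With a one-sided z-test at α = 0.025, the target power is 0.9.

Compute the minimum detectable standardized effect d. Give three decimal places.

Required noncentrality: δ = z_{0.025} + z_{0.10} = 1.960 + 1.282 = 3.242.
δ = d·√n ⇒ d = δ/√n = 3.242/√29 = 0.6019.

d ≈ 0.602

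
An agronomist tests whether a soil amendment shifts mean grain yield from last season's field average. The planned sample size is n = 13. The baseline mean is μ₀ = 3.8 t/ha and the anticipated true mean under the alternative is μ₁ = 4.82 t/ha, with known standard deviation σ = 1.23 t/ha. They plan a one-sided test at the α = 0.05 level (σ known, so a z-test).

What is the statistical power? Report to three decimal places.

Standardized effect: d = |μ₁ − μ₀| / σ = |4.82 − 3.8| / 1.23 = 0.8293
Noncentrality parameter: δ = d·√n = 0.8293 × √13 = 2.9900
One-sided α = 0.05 → critical value z_{0.05} = 1.645.
Power = Φ(δ − 1.645) = Φ(1.345) = 0.9107.

Power ≈ 0.911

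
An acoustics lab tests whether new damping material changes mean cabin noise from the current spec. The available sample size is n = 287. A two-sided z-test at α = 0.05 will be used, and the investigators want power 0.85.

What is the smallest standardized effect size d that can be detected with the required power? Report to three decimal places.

d ≈ 0.177

Required noncentrality: δ = z_{0.025} + z_{0.15} = 1.960 + 1.036 = 2.996.
(The second rejection-region term Φ(−δ − z_{α/2}) is negligible and dropped.)
δ = d·√n ⇒ d = δ/√n = 2.996/√287 = 0.1769.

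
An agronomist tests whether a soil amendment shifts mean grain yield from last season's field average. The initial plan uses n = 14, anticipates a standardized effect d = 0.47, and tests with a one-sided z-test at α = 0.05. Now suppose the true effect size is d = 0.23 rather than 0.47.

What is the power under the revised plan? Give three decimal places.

With d = 0.23: δ = d·√n = 0.23 × √14 = 0.8606. Critical value z_{0.05} = 1.645.
Revised power = Φ(δ − 1.645) = Φ(-0.784) = 0.2164.

Power ≈ 0.216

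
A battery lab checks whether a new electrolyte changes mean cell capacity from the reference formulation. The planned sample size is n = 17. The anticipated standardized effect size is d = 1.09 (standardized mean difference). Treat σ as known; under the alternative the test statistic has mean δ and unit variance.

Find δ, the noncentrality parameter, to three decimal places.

δ ≈ 4.494

The noncentrality parameter scales effect size by the design's sample-size factor: δ = d·√n = 1.09 × √17 = 4.4942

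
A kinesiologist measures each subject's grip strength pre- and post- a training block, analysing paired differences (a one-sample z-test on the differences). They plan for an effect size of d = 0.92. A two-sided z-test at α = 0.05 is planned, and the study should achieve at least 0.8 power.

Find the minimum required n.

n = 10

For power 0.8 need Φ(δ − z_{0.025}) = 0.8, so δ = z_{0.025} + z_{0.20} = 1.960 + 0.842 = 2.802.
(For δ > 0 the lower-tail rejection region contributes negligibly to power, so the one-term inversion is standard.)
δ = d·√n ⇒ n = (δ/d)² = (2.802 / 0.92)² = 9.27.
Rounding up, n = 10.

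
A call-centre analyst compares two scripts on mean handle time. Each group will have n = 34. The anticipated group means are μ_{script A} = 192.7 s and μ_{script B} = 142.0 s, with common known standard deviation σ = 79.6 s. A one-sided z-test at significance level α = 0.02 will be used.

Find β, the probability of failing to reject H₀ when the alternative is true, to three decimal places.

Standardized effect: d = |μ_{script A} − μ_{script B}| / σ = |192.7 − 142.0| / 79.6 = 0.6369
Noncentrality parameter: δ = d·√(n/2) = 0.6369 × √(34/2) = 2.6261
Critical value for a one-sided test at α = 0.02: z_α = 2.054.
Power = P(Z > 2.054 − δ) = Φ(0.572) = 0.7165.
Type II error: β = 1 − power = 1 − 0.7165 = 0.2835.

β ≈ 0.284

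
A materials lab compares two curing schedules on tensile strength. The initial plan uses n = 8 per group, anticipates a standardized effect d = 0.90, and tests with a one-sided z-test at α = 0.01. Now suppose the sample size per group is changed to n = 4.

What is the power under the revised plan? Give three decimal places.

Power ≈ 0.146

With n = 4 per group: δ = d·√(n/2) = 0.90 × √(4/2) = 1.2728. Critical value z_{0.01} = 2.326.
Revised power = P(Z > 2.326 − δ) = Φ(-1.054) = 0.1460.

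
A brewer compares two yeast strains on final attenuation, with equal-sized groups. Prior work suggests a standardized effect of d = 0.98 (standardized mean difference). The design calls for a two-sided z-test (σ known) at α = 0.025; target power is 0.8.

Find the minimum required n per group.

For power 0.8 need Φ(δ − z_{0.0125}) = 0.8, so δ = z_{0.0125} + z_{0.20} = 2.241 + 0.842 = 3.083.
(The Φ(−δ − z_{α/2}) term is vanishingly small for δ > 0 and is dropped in the standard sample-size formula.)
δ = d·√(n/2) ⇒ n = 2(δ/d)² = 2 × (3.083 / 0.98)² = 19.79.
Rounding up, n = 20 per group.

n = 20 per group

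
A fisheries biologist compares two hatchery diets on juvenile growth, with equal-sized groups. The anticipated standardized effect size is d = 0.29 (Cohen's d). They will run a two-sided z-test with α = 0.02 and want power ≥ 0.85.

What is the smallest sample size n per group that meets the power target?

n = 269 per group

For power 0.85 need Φ(δ − z_{0.01}) = 0.85, so δ = z_{0.01} + z_{0.15} = 2.326 + 1.036 = 3.363.
(Ignoring the negligible lower-tail rejection probability gives the usual closed-form inversion.)
δ = d·√(n/2) ⇒ n = 2(δ/d)² = 2 × (3.363 / 0.29)² = 268.93.
Round up to the next whole unit.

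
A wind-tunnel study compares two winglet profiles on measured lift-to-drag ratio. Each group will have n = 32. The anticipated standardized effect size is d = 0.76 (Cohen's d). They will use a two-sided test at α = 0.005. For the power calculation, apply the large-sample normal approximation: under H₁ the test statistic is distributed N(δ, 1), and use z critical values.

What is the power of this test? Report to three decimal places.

Noncentrality parameter: δ = d·√(n/2) = 0.76 × √(32/2) = 3.0400
Two-sided α = 0.005 → critical value z_{0.0025} = 2.807.
Power = Φ(δ − 2.807) + Φ(−δ − 2.807) = Φ(0.233) + Φ(-5.847) = 0.5921 + 0.0000 = 0.5921.

Power ≈ 0.592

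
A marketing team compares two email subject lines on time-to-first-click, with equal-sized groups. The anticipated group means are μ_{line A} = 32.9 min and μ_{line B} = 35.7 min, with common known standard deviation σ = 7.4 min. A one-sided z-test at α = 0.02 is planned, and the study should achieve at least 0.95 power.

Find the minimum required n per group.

n = 192 per group

Standardized effect: d = |μ_{line A} − μ_{line B}| / σ = |32.9 − 35.7| / 7.4 = 0.3784
Set Φ(δ − 2.054) = 0.95; then δ − 2.054 = Φ⁻¹(0.95) = 1.645, giving δ = 3.699.
δ = d·√(n/2) ⇒ n = 2(δ/d)² = 2 × (3.699 / 0.3784)² = 191.10.
Round up to the next whole unit.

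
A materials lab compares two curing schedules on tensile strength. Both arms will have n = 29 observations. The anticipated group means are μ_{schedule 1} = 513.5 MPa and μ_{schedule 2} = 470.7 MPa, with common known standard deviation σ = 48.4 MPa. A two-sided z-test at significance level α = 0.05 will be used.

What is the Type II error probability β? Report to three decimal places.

Standardized effect: d = |μ_{schedule 1} − μ_{schedule 2}| / σ = |513.5 − 470.7| / 48.4 = 0.8843
Noncentrality parameter: δ = d·√(n/2) = 0.8843 × √(29/2) = 3.3673
Two-sided α = 0.05 → critical value z_{0.025} = 1.960.
Power = Φ(δ − 1.960) + Φ(−δ − 1.960) = Φ(1.407) + Φ(-5.327) = 0.9203 + 0.0000 = 0.9203.
Type II error: β = 1 − power = 1 − 0.9203 = 0.0797.

β ≈ 0.080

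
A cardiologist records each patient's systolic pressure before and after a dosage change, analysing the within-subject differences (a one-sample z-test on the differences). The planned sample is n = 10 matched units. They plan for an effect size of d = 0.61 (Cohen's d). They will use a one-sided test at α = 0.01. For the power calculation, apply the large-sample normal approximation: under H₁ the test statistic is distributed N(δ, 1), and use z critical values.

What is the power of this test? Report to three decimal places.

Power ≈ 0.346

Noncentrality parameter: λ = d·√n = 0.61 × √10 = 1.9290
Critical value for a one-sided test at α = 0.01: z_α = 2.326.
Power = Φ(λ − 2.326) = Φ(-0.397) = 0.3456.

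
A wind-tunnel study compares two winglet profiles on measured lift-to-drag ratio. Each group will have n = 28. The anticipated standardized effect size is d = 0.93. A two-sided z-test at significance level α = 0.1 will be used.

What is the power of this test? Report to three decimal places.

Power ≈ 0.967

Noncentrality parameter: δ = d·√(n/2) = 0.93 × √(28/2) = 3.4797
Two-sided α = 0.1 → critical value z_{0.05} = 1.645.
Power = Φ(δ − 1.645) + Φ(−δ − 1.645) = Φ(1.835) + Φ(-5.125) = 0.9667 + 0.0000 = 0.9667.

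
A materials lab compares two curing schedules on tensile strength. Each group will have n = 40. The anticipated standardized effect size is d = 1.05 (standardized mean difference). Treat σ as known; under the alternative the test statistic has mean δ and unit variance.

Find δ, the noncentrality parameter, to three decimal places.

The noncentrality parameter scales effect size by the design's sample-size factor: δ = d·√(n/2) = 1.05 × √(40/2) = 4.6957

δ ≈ 4.696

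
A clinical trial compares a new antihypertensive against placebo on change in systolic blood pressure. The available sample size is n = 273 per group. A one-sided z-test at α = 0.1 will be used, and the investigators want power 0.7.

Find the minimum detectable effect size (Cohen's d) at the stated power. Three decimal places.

Need Φ(δ − 1.282) = 0.7, so δ = 1.282 + 0.524 = 1.806.
δ = d·√(n/2) ⇒ d = δ/√(n/2) = 1.806/√(273/2) = 0.1546.

d ≈ 0.155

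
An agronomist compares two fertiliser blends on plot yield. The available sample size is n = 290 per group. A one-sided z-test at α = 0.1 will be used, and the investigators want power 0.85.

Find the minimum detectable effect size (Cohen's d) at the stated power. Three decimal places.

Required noncentrality: δ = z_{0.1} + z_{0.15} = 1.282 + 1.036 = 2.318.
δ = d·√(n/2) ⇒ d = δ/√(n/2) = 2.318/√(290/2) = 0.1925.

d ≈ 0.192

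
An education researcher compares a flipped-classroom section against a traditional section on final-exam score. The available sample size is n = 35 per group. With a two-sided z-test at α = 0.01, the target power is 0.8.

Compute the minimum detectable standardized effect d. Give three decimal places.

Need Φ(δ − 2.576) = 0.8, so δ = 2.576 + 0.842 = 3.417.
(The second rejection-region term Φ(−δ − z_{α/2}) is negligible and dropped.)
δ = d·√(n/2) ⇒ d = δ/√(n/2) = 3.417/√(35/2) = 0.8169.

d ≈ 0.817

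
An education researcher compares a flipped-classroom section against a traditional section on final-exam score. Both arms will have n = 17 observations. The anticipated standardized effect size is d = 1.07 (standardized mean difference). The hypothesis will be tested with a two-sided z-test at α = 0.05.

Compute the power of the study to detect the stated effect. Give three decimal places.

Noncentrality parameter: δ = d·√(n/2) = 1.07 × √(17/2) = 3.1196
Two-sided α = 0.05 → critical value z_{0.025} = 1.960.
Power = Φ(δ − 1.960) + Φ(−δ − 1.960) = Φ(1.160) + Φ(-5.080) = 0.8769 + 0.0000 = 0.8769.

Power ≈ 0.877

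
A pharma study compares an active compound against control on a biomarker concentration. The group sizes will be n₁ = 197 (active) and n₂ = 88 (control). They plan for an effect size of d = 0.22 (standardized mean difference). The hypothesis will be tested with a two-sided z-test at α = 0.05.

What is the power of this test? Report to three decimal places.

Power ≈ 0.404

Noncentrality parameter: δ = d / √(1/n₁ + 1/n₂) = 0.22 / √(1/197 + 1/88) = 1.7158
Two-sided α = 0.05 → critical value z_{0.025} = 1.960.
Power = Φ(δ − 1.960) + Φ(−δ − 1.960) = Φ(-0.244) + Φ(-3.676) = 0.4036 + 0.0001 = 0.4037.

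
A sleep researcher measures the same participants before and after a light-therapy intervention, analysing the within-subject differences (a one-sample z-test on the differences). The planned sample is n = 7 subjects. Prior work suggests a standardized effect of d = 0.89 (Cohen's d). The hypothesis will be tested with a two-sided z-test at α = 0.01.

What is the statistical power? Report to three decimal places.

Noncentrality parameter: δ = d·√n = 0.89 × √7 = 2.3547
Critical value for a two-sided test at α = 0.01: z_{α/2} = 2.576.
Power = Φ(δ − 2.576) + Φ(−δ − 2.576) = Φ(-0.221) + Φ(-4.931) = 0.4125 + 0.0000 = 0.4125.

Power ≈ 0.413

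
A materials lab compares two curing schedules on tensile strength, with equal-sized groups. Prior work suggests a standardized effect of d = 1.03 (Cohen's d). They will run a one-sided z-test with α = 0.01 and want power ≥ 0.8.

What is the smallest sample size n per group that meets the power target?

Set Φ(δ − 2.326) = 0.8; then δ − 2.326 = Φ⁻¹(0.8) = 0.842, giving δ = 3.168.
δ = d·√(n/2) ⇒ n = 2(δ/d)² = 2 × (3.168 / 1.03)² = 18.92.
Rounding up, n = 19 per group.

n = 19 per group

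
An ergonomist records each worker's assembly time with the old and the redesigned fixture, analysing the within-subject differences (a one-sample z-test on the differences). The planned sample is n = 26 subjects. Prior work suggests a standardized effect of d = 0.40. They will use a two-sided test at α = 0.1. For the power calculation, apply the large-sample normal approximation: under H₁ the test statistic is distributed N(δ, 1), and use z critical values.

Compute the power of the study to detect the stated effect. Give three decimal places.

Noncentrality parameter: δ = d·√n = 0.40 × √26 = 2.0396
Critical value for a two-sided test at α = 0.1: z_{α/2} = 1.645.
Power = Φ(δ − 1.645) + Φ(−δ − 1.645) = Φ(0.395) + Φ(-3.684) = 0.6535 + 0.0001 = 0.6536.

Power ≈ 0.654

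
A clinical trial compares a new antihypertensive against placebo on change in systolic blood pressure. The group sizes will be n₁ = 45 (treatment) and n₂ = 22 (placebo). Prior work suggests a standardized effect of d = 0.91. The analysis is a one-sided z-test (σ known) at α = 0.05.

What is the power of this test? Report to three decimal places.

Power ≈ 0.968

Noncentrality parameter: δ = d / √(1/n₁ + 1/n₂) = 0.91 / √(1/45 + 1/22) = 3.4980
One-sided α = 0.05 → critical value z_{0.05} = 1.645.
Power = P(Z > 1.645 − δ) = Φ(1.853) = 0.9681.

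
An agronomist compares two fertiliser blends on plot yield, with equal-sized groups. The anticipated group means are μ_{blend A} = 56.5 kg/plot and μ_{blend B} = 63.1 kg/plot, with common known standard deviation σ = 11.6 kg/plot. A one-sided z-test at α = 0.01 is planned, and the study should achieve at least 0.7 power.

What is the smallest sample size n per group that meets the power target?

n = 51 per group

Standardized effect: d = |μ_{blend A} − μ_{blend B}| / σ = |56.5 − 63.1| / 11.6 = 0.5690
For power 0.7 need Φ(δ − z_{0.01}) = 0.7, so δ = z_{0.01} + z_{0.30} = 2.326 + 0.524 = 2.851.
δ = d·√(n/2) ⇒ n = 2(δ/d)² = 2 × (2.851 / 0.5690)² = 50.21.
Round up to the next whole unit.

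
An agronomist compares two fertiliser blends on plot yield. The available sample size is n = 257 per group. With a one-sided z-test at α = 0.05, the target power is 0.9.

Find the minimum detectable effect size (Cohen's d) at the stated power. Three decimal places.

Required noncentrality: δ = z_{0.05} + z_{0.10} = 1.645 + 1.282 = 2.926.
δ = d·√(n/2) ⇒ d = δ/√(n/2) = 2.926/√(257/2) = 0.2582.

d ≈ 0.258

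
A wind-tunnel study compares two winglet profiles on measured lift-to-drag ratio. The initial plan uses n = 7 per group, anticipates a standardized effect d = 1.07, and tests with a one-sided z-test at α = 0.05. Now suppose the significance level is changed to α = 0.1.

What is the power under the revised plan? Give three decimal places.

Power ≈ 0.764

δ = d·√(n/2) = 1.07 × √(7/2) = 2.0018 (unchanged). New critical value: z_{0.1} = 1.282.
Revised power = P(Z > 1.282 − δ) = Φ(0.720) = 0.7643.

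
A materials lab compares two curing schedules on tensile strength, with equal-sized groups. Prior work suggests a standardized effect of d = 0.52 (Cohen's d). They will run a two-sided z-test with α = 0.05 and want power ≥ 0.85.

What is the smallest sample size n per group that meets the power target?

For power 0.85 need Φ(δ − z_{0.025}) = 0.85, so δ = z_{0.025} + z_{0.15} = 1.960 + 1.036 = 2.996.
(Ignoring the negligible lower-tail rejection probability gives the usual closed-form inversion.)
δ = d·√(n/2) ⇒ n = 2(δ/d)² = 2 × (2.996 / 0.52)² = 66.41.
Rounding up, n = 67 per group.

n = 67 per group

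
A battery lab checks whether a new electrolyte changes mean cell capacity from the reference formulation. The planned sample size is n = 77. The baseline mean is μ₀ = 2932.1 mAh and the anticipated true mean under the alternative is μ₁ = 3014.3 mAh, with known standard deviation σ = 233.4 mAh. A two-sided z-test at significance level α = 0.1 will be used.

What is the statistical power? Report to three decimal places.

Standardized effect: d = |μ₁ − μ₀| / σ = |3014.3 − 2932.1| / 233.4 = 0.3522
Noncentrality parameter: δ = d·√n = 0.3522 × √77 = 3.0904
Two-sided α = 0.1 → critical value z_{0.05} = 1.645.
Power = Φ(δ − 1.645) + Φ(−δ − 1.645) = Φ(1.446) + Φ(-4.735) = 0.9258 + 0.0000 = 0.9259.

Power ≈ 0.926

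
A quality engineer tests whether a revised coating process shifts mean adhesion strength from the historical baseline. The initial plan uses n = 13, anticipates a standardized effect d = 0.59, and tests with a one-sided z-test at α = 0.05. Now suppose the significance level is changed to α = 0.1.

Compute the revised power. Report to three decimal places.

δ = d·√n = 0.59 × √13 = 2.1273 (unchanged). New critical value: z_{0.1} = 1.282.
Revised power = P(Z > 1.282 − δ) = Φ(0.846) = 0.8011.

Power ≈ 0.801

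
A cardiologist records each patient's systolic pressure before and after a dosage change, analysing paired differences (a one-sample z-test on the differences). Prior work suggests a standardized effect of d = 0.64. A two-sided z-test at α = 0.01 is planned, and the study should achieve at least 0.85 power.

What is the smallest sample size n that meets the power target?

n = 32

Set Φ(δ − 2.576) = 0.85; then δ − 2.576 = Φ⁻¹(0.85) = 1.036, giving δ = 3.612.
(For δ > 0 the lower-tail rejection region contributes negligibly to power, so the one-term inversion is standard.)
δ = d·√n ⇒ n = (δ/d)² = (3.612 / 0.64)² = 31.86.
Rounding up, n = 32.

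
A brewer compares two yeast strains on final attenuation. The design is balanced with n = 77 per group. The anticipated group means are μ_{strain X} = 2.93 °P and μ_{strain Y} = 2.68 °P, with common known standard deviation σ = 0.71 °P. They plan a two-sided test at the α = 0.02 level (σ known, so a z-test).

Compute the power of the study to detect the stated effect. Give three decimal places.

Standardized effect: d = |μ_{strain X} − μ_{strain Y}| / σ = |2.93 − 2.68| / 0.71 = 0.3521
Noncentrality parameter: δ = d·√(n/2) = 0.3521 × √(77/2) = 2.1848
Critical value for a two-sided test at α = 0.02: z_{α/2} = 2.326.
Power = Φ(δ − 2.326) + Φ(−δ − 2.326) = Φ(-0.142) + Φ(-4.511) = 0.4437 + 0.0000 = 0.4437.

Power ≈ 0.444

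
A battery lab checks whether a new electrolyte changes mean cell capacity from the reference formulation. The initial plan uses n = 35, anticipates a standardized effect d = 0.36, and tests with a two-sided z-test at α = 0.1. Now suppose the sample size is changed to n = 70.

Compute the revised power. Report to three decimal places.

Power ≈ 0.914

With n = 70: δ = d·√n = 0.36 × √70 = 3.0120. Critical value z_{0.05} = 1.645.
Revised power = Φ(δ − 1.645) + Φ(−δ − 1.645) = Φ(1.367) + Φ(-4.657) = 0.9142 + 0.0000 = 0.9142.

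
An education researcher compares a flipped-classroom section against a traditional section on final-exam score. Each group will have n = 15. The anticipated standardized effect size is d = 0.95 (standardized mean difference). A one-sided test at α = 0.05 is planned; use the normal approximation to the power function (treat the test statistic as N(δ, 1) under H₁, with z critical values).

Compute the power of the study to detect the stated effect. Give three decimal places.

Power ≈ 0.831

Noncentrality parameter: δ = d·√(n/2) = 0.95 × √(15/2) = 2.6017
One-sided α = 0.05 → critical value z_{0.05} = 1.645.
Power = P(Z > 1.645 − δ) = Φ(0.957) = 0.8307.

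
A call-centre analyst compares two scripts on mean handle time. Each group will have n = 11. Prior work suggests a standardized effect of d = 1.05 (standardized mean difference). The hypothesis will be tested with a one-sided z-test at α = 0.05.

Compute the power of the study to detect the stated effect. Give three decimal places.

Power ≈ 0.793

Noncentrality parameter: δ = d·√(n/2) = 1.05 × √(11/2) = 2.4625
One-sided α = 0.05 → critical value z_{0.05} = 1.645.
Power = Φ(δ − 1.645) = Φ(0.818) = 0.7932.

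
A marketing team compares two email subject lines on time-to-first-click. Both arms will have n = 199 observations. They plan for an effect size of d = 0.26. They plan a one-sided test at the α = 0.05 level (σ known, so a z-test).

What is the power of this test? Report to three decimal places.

Noncentrality parameter: δ = d·√(n/2) = 0.26 × √(199/2) = 2.5935
One-sided α = 0.05 → critical value z_{0.05} = 1.645.
Power = P(Z > 1.645 − δ) = Φ(0.949) = 0.8286.

Power ≈ 0.829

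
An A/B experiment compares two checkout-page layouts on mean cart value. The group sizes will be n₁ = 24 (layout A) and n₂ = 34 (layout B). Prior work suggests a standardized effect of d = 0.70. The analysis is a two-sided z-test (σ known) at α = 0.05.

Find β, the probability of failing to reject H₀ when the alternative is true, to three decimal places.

β ≈ 0.253

Noncentrality parameter: δ = d / √(1/n₁ + 1/n₂) = 0.70 / √(1/24 + 1/34) = 2.6256
Two-sided α = 0.05 → critical value z_{0.025} = 1.960.
Power = Φ(δ − 1.960) + Φ(−δ − 1.960) = Φ(0.666) + Φ(-4.586) = 0.7472 + 0.0000 = 0.7472.
Type II error: β = 1 − power = 1 − 0.7472 = 0.2528.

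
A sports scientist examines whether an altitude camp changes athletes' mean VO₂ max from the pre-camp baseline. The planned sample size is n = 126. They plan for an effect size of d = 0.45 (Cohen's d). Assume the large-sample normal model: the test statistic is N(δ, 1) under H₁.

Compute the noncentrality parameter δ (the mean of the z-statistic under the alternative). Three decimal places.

δ ≈ 5.051

δ = d·√n = 0.45 × √126 = 5.0512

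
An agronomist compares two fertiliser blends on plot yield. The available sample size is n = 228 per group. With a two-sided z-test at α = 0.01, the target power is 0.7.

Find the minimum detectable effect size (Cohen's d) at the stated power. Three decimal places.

Need Φ(δ − 2.576) = 0.7, so δ = 2.576 + 0.524 = 3.100.
(Lower-tail contribution to power is negligible for δ > 0.)
δ = d·√(n/2) ⇒ d = δ/√(n/2) = 3.100/√(228/2) = 0.2904.

d ≈ 0.290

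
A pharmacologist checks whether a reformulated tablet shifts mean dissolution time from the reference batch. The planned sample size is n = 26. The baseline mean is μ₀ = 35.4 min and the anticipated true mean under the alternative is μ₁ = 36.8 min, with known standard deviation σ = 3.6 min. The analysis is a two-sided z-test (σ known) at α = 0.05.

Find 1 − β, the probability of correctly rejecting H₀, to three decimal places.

Standardized effect: d = |μ₁ − μ₀| / σ = |36.8 − 35.4| / 3.6 = 0.3889
Noncentrality parameter: δ = d·√n = 0.3889 × √26 = 1.9830
Critical value for a two-sided test at α = 0.05: z_{α/2} = 1.960.
Power = Φ(δ − 1.960) + Φ(−δ − 1.960) = Φ(0.023) + Φ(-3.943) = 0.5092 + 0.0000 = 0.5092.

Power ≈ 0.509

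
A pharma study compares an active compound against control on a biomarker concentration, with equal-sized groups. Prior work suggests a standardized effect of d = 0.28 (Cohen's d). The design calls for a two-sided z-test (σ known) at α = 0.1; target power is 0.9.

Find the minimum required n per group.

For power 0.9 need Φ(δ − z_{0.05}) = 0.9, so δ = z_{0.05} + z_{0.10} = 1.645 + 1.282 = 2.926.
(Ignoring the negligible lower-tail rejection probability gives the usual closed-form inversion.)
δ = d·√(n/2) ⇒ n = 2(δ/d)² = 2 × (2.926 / 0.28)² = 218.47.
Round up to the next whole unit.

n = 219 per group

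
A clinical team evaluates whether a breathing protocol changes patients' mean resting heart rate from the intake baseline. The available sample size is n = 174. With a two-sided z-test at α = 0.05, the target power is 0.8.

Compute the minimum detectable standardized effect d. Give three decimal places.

Required noncentrality: δ = z_{0.025} + z_{0.20} = 1.960 + 0.842 = 2.802.
(The second rejection-region term Φ(−δ − z_{α/2}) is negligible and dropped.)
δ = d·√n ⇒ d = δ/√n = 2.802/√174 = 0.2124.

d ≈ 0.212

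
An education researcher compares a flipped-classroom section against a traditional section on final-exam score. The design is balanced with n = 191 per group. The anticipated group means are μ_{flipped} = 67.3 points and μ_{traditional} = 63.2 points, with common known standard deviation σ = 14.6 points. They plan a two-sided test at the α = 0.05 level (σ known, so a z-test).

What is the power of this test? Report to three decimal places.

Standardized effect: d = |μ_{flipped} − μ_{traditional}| / σ = |67.3 − 63.2| / 14.6 = 0.2808
Noncentrality parameter: δ = d·√(n/2) = 0.2808 × √(191/2) = 2.7443
Critical value for a two-sided test at α = 0.05: z_{α/2} = 1.960.
Power = Φ(δ − 1.960) + Φ(−δ − 1.960) = Φ(0.784) + Φ(-4.704) = 0.7836 + 0.0000 = 0.7836.

Power ≈ 0.784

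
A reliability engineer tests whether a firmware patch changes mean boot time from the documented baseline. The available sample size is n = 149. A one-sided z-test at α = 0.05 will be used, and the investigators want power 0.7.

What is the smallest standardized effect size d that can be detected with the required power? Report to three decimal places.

Required noncentrality: δ = z_{0.05} + z_{0.30} = 1.645 + 0.524 = 2.169.
δ = d·√n ⇒ d = δ/√n = 2.169/√149 = 0.1777.

d ≈ 0.178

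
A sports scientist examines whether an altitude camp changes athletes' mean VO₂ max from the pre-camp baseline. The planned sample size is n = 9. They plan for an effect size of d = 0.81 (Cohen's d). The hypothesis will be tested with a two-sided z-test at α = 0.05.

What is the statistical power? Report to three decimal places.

Noncentrality parameter: δ = d·√n = 0.81 × √9 = 2.4300
Critical value for a two-sided test at α = 0.05: z_{α/2} = 1.960.
Power = Φ(δ − 1.960) + Φ(−δ − 1.960) = Φ(0.470) + Φ(-4.390) = 0.6808 + 0.0000 = 0.6808.

Power ≈ 0.681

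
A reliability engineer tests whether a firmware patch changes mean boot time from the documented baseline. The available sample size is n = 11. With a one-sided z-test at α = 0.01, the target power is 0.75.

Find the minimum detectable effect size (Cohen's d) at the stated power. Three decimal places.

Required noncentrality: δ = z_{0.01} + z_{0.25} = 2.326 + 0.674 = 3.001.
δ = d·√n ⇒ d = δ/√n = 3.001/√11 = 0.9048.

d ≈ 0.905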